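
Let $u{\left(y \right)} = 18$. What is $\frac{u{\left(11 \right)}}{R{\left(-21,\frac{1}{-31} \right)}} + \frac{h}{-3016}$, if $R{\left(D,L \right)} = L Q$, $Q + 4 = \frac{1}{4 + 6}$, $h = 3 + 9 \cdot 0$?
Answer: $\frac{431517}{3016} \approx 143.08$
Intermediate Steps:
$h = 3$ ($h = 3 + 0 = 3$)
$Q = - \frac{39}{10}$ ($Q = -4 + \frac{1}{4 + 6} = -4 + \frac{1}{10} = - \frac{39}{10} \approx -3.9$)
$R{\left(D,L \right)} = - \frac{39 L}{10}$ ($R{\left(D,L \right)} = L \left(- \frac{39}{10}\right) = - \frac{39 L}{10}$)
$\frac{u{\left(11 \right)}}{R{\left(-21,\frac{1}{-31} \right)}} + \frac{h}{-3016} = \frac{18}{\left(- \frac{39}{10}\right) \frac{1}{-31}} + \frac{3}{-3016} = \frac{18}{\left(- \frac{39}{10}\right) \left(- \frac{1}{31}\right)} + 3 \left(- \frac{1}{3016}\right) = \frac{18}{\frac{39}{310}} - \frac{3}{3016} = 18 \cdot \frac{310}{39} - \frac{3}{3016} = \frac{1860}{13} - \frac{3}{3016} = \frac{431517}{3016}$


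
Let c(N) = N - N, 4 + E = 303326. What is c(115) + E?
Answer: 303322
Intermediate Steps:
E = 303322 (E = -4 + 303326 = 303322)
c(N) = 0
c(115) + E = 0 + 303322 = 303322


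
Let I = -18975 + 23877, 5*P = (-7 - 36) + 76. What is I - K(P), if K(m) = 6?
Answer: 4896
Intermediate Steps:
P = 33/5 (P = ((-7 - 36) + 76)/5 = (-43 + 76)/5 = (1/5)*33 = 33/5 ≈ 6.6000)
I = 4902
I - K(P) = 4902 - 1*6 = 4902 - 6 = 4896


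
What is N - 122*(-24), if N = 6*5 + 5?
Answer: 2963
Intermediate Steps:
N = 35 (N = 30 + 5 = 35)
N - 122*(-24) = 35 - 122*(-24) = 35 + 2928 = 2963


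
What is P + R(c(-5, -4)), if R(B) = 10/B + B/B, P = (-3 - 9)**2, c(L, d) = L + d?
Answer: 1295/9 ≈ 143.89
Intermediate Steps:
P = 144 (P = (-12)**2 = 144)
R(B) = 1 + 10/B (R(B) = 10/B + 1 = 1 + 10/B)
P + R(c(-5, -4)) = 144 + (10 + (-5 - 4))/(-5 - 4) = 144 + (10 - 9)/(-9) = 144 - 1/9*1 = 144 - 1/9 = 1295/9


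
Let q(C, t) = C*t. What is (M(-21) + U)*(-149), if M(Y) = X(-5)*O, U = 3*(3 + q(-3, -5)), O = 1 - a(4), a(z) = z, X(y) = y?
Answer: -10281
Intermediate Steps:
O = -3 (O = 1 - 1*4 = 1 - 4 = -3)
U = 54 (U = 3*(3 - 3*(-5)) = 3*(3 + 15) = 3*18 = 54)
M(Y) = 15 (M(Y) = -5*(-3) = 15)
(M(-21) + U)*(-149) = (15 + 54)*(-149) = 69*(-149) = -10281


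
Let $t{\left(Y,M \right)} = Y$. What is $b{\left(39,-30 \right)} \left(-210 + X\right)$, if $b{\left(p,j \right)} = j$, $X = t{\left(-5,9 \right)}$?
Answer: $6450$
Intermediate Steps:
$X = -5$
$b{\left(39,-30 \right)} \left(-210 + X\right) = - 30 \left(-210 - 5\right) = \left(-30\right) \left(-215\right) = 6450$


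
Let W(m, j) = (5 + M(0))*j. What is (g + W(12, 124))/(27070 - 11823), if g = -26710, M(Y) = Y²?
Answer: -26090/15247 ≈ -1.7112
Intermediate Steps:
W(m, j) = 5*j (W(m, j) = (5 + 0²)*j = (5 + 0)*j = 5*j)
(g + W(12, 124))/(27070 - 11823) = (-26710 + 5*124)/(27070 - 11823) = (-26710 + 620)/15247 = -26090*1/15247 = -26090/15247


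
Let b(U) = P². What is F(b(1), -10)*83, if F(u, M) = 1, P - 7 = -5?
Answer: 83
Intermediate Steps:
P = 2 (P = 7 - 5 = 2)
b(U) = 4 (b(U) = 2² = 4)
F(b(1), -10)*83 = 1*83 = 83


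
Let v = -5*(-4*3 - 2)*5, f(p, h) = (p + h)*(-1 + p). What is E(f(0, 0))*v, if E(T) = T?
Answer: 0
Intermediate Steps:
f(p, h) = (-1 + p)*(h + p) (f(p, h) = (h + p)*(-1 + p) = (-1 + p)*(h + p))
v = 350 (v = -5*(-12 - 2)*5 = -5*(-14)*5 = 70*5 = 350)
E(f(0, 0))*v = (0**2 - 1*0 - 1*0 + 0*0)*350 = (0 + 0 + 0 + 0)*350 = 0*350 = 0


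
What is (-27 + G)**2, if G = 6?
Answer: 441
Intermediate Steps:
(-27 + G)**2 = (-27 + 6)**2 = (-21)**2 = 441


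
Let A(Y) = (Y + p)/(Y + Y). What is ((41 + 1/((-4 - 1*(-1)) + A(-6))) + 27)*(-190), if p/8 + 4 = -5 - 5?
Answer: -530860/41 ≈ -12948.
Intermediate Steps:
p = -112 (p = -32 + 8*(-5 - 5) = -32 + 8*(-10) = -32 - 80 = -112)
A(Y) = (-112 + Y)/(2*Y) (A(Y) = (Y - 112)/(Y + Y) = (-112 + Y)/((2*Y)) = (-112 + Y)*(1/(2*Y)) = (-112 + Y)/(2*Y))
((41 + 1/((-4 - 1*(-1)) + A(-6))) + 27)*(-190) = ((41 + 1/((-4 - 1*(-1)) + (1/2)*(-112 - 6)/(-6))) + 27)*(-190) = ((41 + 1/((-4 + 1) + (1/2)*(-1/6)*(-118))) + 27)*(-190) = ((41 + 1/(-3 + 59/6)) + 27)*(-190) = ((41 + 1/(41/6)) + 27)*(-190) = ((41 + 6/41) + 27)*(-190) = (1687/41 + 27)*(-190) = (2794/41)*(-190) = -530860/41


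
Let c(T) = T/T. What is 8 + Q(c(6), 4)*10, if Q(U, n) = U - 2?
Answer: -2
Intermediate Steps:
c(T) = 1
Q(U, n) = -2 + U
8 + Q(c(6), 4)*10 = 8 + (-2 + 1)*10 = 8 - 1*10 = 8 - 10 = -2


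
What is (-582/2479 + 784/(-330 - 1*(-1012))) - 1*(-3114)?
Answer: 2633158952/845339 ≈ 3114.9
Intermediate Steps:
(-582/2479 + 784/(-330 - 1*(-1012))) - 1*(-3114) = (-582*1/2479 + 784/(-330 + 1012)) + 3114 = (-582/2479 + 784/682) + 3114 = (-582/2479 + 784*(1/682)) + 3114 = (-582/2479 + 392/341) + 3114 = 773306/845339 + 3114 = 2633158952/845339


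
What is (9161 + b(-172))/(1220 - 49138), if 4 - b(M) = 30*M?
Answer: -14325/47918 ≈ -0.29895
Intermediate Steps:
b(M) = 4 - 30*M
(9161 + b(-172))/(1220 - 49138) = (9161 + (4 - 30*(-172)))/(1220 - 49138) = (9161 + (4 + 5160))/(-47918) = (9161 + 5164)*(-1/47918) = 14325*(-1/47918) = -14325/47918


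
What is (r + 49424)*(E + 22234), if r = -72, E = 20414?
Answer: 2104764096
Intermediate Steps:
(r + 49424)*(E + 22234) = (-72 + 49424)*(20414 + 22234) = 49352*42648 = 2104764096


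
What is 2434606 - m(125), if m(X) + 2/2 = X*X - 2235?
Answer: 2421217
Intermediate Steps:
m(X) = -2236 + X**2 (m(X) = -1 + (X*X - 2235) = -1 + (X**2 - 2235) = -1 + (-2235 + X**2) = -2236 + X**2)
2434606 - m(125) = 2434606 - (-2236 + 125**2) = 2434606 - (-2236 + 15625) = 2434606 - 1*13389 = 2434606 - 13389 = 2421217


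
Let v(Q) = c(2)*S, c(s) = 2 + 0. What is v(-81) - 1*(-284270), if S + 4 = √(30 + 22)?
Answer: 284262 + 4*√13 ≈ 2.8428e+5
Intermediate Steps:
c(s) = 2
S = -4 + 2*√13 (S = -4 + √(30 + 22) = -4 + √52 = -4 + 2*√13 ≈ 3.2111)
v(Q) = -8 + 4*√13 (v(Q) = 2*(-4 + 2*√13) = -8 + 4*√13)
v(-81) - 1*(-284270) = (-8 + 4*√13) - 1*(-284270) = (-8 + 4*√13) + 284270 = 284262 + 4*√13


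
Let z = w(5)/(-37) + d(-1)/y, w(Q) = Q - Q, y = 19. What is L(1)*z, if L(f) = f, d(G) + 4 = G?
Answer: -5/19 ≈ -0.26316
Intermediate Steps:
d(G) = -4 + G
w(Q) = 0
z = -5/19 (z = 0/(-37) + (-4 - 1)/19 = 0*(-1/37) - 5*1/19 = 0 - 5/19 = -5/19 ≈ -0.26316)
L(1)*z = 1*(-5/19) = -5/19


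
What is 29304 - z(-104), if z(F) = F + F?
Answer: 29512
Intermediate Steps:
z(F) = 2*F
29304 - z(-104) = 29304 - 2*(-104) = 29304 - 1*(-208) = 29304 + 208 = 29512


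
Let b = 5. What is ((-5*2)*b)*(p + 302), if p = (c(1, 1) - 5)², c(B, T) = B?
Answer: -15900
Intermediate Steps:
p = 16 (p = (1 - 5)² = (-4)² = 16)
((-5*2)*b)*(p + 302) = (-5*2*5)*(16 + 302) = -10*5*318 = -50*318 = -15900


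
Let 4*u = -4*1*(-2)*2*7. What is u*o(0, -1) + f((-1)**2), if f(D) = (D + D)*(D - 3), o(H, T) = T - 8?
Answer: -256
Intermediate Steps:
o(H, T) = -8 + T
u = 28 (u = (-4*1*(-2)*2*7)/4 = (-(-8)*2*7)/4 = (-4*(-4)*7)/4 = (16*7)/4 = (1/4)*112 = 28)
f(D) = 2*D*(-3 + D) (f(D) = (2*D)*(-3 + D) = 2*D*(-3 + D))
u*o(0, -1) + f((-1)**2) = 28*(-8 - 1) + 2*(-1)**2*(-3 + (-1)**2) = 28*(-9) + 2*1*(-3 + 1) = -252 + 2*1*(-2) = -252 - 4 = -256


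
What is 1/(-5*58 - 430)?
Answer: -1/720 ≈ -0.0013889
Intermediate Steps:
1/(-5*58 - 430) = 1/(-290 - 430) = 1/(-720) = -1/720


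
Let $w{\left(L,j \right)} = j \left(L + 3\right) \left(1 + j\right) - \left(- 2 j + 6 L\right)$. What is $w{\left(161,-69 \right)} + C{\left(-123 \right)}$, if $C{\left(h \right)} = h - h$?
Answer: $768384$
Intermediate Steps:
$C{\left(h \right)} = 0$
$w{\left(L,j \right)} = - 6 L + 2 j + j \left(1 + j\right) \left(3 + L\right)$ ($w{\left(L,j \right)} = j \left(3 + L\right) \left(1 + j\right) - \left(- 2 j + 6 L\right) = j \left(1 + j\right) \left(3 + L\right) - \left(- 2 j + 6 L\right) = - 6 L + 2 j + j \left(1 + j\right) \left(3 + L\right)$)
$w{\left(161,-69 \right)} + C{\left(-123 \right)} = \left(\left(-6\right) 161 + 3 \left(-69\right)^{2} + 5 \left(-69\right) + 161 \left(-69\right) + 161 \left(-69\right)^{2}\right) + 0 = \left(-966 + 3 \cdot 4761 - 345 - 11109 + 161 \cdot 4761\right) + 0 = \left(-966 + 14283 - 345 - 11109 + 766521\right) + 0 = 768384 + 0 = 768384$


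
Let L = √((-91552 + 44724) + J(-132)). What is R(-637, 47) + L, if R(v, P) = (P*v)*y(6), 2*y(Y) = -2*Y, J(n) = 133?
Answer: 179634 + I*√46695 ≈ 1.7963e+5 + 216.09*I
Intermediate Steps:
L = I*√46695 (L = √((-91552 + 44724) + 133) = √(-46828 + 133) = √(-46695) = I*√46695 ≈ 216.09*I)
y(Y) = -Y (y(Y) = (-2*Y)/2 = -Y)
R(v, P) = -6*P*v (R(v, P) = (P*v)*(-1*6) = (P*v)*(-6) = -6*P*v)
R(-637, 47) + L = -6*47*(-637) + I*√46695 = 179634 + I*√46695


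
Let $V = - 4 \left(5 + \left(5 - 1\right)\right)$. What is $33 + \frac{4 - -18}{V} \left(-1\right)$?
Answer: $\frac{605}{18} \approx 33.611$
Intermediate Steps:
$V = -36$ ($V = - 4 \left(5 + 4\right) = \left(-4\right) 9 = -36$)
$33 + \frac{4 - -18}{V} \left(-1\right) = 33 + \frac{4 - -18}{-36} \left(-1\right) = 33 + \left(4 + 18\right) \left(- \frac{1}{36}\right) \left(-1\right) = 33 + 22 \left(- \frac{1}{36}\right) \left(-1\right) = 33 - - \frac{11}{18} = 33 + \frac{11}{18} = \frac{605}{18}$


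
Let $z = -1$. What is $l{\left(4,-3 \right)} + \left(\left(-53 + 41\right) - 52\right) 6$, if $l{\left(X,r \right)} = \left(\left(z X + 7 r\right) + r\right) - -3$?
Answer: $-409$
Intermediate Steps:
$l{\left(X,r \right)} = 3 - X + 8 r$ ($l{\left(X,r \right)} = \left(\left(- X + 7 r\right) + r\right) - -3 = \left(- X + 8 r\right) + 3 = 3 - X + 8 r$)
$l{\left(4,-3 \right)} + \left(\left(-53 + 41\right) - 52\right) 6 = \left(3 - 4 + 8 \left(-3\right)\right) + \left(\left(-53 + 41\right) - 52\right) 6 = \left(3 - 4 - 24\right) + \left(-12 - 52\right) 6 = -25 - 384 = -409$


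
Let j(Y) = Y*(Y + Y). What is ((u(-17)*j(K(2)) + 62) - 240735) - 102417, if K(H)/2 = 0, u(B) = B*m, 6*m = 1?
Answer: -343090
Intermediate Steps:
m = 1/6 (m = (1/6)*1 = 1/6 ≈ 0.16667)
u(B) = B/6 (u(B) = B*(1/6) = B/6)
K(H) = 0 (K(H) = 2*0 = 0)
j(Y) = 2*Y**2 (j(Y) = Y*(2*Y) = 2*Y**2)
((u(-17)*j(K(2)) + 62) - 240735) - 102417 = ((((1/6)*(-17))*(2*0**2) + 62) - 240735) - 102417 = ((-17*0/3 + 62) - 240735) - 102417 = ((-17/6*0 + 62) - 240735) - 102417 = ((0 + 62) - 240735) - 102417 = (62 - 240735) - 102417 = -240673 - 102417 = -343090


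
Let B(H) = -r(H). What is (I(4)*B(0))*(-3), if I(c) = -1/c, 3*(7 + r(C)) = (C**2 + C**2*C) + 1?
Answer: 5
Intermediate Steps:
r(C) = -20/3 + C**2/3 + C**3/3 (r(C) = -7 + ((C**2 + C**2*C) + 1)/3 = -7 + ((C**2 + C**3) + 1)/3 = -7 + (1 + C**2 + C**3)/3 = -7 + (1/3 + C**2/3 + C**3/3) = -20/3 + C**2/3 + C**3/3)
B(H) = 20/3 - H**2/3 - H**3/3 (B(H) = -(-20/3 + H**2/3 + H**3/3) = 20/3 - H**2/3 - H**3/3)
(I(4)*B(0))*(-3) = ((-1/4)*(20/3 - 1/3*0**2 - 1/3*0**3))*(-3) = ((-1*1/4)*(20/3 - 1/3*0 - 1/3*0))*(-3) = -(20/3 + 0 + 0)/4*(-3) = -1/4*20/3*(-3) = -5/3*(-3) = 5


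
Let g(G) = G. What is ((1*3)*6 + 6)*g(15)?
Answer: 360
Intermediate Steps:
((1*3)*6 + 6)*g(15) = ((1*3)*6 + 6)*15 = (3*6 + 6)*15 = (18 + 6)*15 = 24*15 = 360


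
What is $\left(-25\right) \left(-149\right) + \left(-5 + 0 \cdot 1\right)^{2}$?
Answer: $3750$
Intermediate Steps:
$\left(-25\right) \left(-149\right) + \left(-5 + 0 \cdot 1\right)^{2} = 3725 + \left(-5 + 0\right)^{2} = 3725 + \left(-5\right)^{2} = 3725 + 25 = 3750$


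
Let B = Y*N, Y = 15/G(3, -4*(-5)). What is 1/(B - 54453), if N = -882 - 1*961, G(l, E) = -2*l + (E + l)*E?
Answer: -454/24749307 ≈ -1.8344e-5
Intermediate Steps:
G(l, E) = -2*l + E*(E + l)
Y = 15/454 (Y = 15/((-4*(-5))² - 2*3 - 4*(-5)*3) = 15/(20² - 6 + 20*3) = 15/(400 - 6 + 60) = 15/454 ≈ 0.033040)
N = -1843 (N = -882 - 961 = -1843)
B = -27645/454 (B = (15/454)*(-1843) = -27645/454 ≈ -60.892)
1/(B - 54453) = 1/(-27645/454 - 54453) = 1/(-24749307/454) = -454/24749307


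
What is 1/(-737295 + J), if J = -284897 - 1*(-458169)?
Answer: -1/564023 ≈ -1.7730e-6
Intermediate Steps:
J = 173272 (J = -284897 + 458169 = 173272)
1/(-737295 + J) = 1/(-737295 + 173272) = 1/(-564023) = -1/564023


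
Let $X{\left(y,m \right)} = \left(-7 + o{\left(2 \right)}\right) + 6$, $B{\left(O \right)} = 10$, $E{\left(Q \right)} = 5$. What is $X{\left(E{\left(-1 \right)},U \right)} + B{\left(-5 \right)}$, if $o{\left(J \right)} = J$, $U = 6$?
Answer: $11$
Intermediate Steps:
$X{\left(y,m \right)} = 1$ ($X{\left(y,m \right)} = \left(-7 + 2\right) + 6 = -5 + 6 = 1$)
$X{\left(E{\left(-1 \right)},U \right)} + B{\left(-5 \right)} = 1 + 10 = 11$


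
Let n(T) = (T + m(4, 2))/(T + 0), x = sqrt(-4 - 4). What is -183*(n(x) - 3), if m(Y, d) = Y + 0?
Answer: 366 + 183*I*sqrt(2) ≈ 366.0 + 258.8*I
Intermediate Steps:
m(Y, d) = Y
x = 2*I*sqrt(2) (x = sqrt(-8) = 2*I*sqrt(2) ≈ 2.8284*I)
n(T) = (4 + T)/T (n(T) = (T + 4)/(T + 0) = (4 + T)/T)
-183*(n(x) - 3) = -183*((4 + 2*I*sqrt(2))/((2*I*sqrt(2))) - 3) = -183*((-I*sqrt(2)/4)*(4 + 2*I*sqrt(2)) - 3) = -183*(-I*sqrt(2)*(4 + 2*I*sqrt(2))/4 - 3) = -183*(-3 - I*sqrt(2)*(4 + 2*I*sqrt(2))/4) = 549 + 183*I*sqrt(2)*(4 + 2*I*sqrt(2))/4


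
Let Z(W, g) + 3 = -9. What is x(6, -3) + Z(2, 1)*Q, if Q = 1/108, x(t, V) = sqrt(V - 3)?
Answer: -1/9 + I*sqrt(6) ≈ -0.11111 + 2.4495*I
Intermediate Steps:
x(t, V) = sqrt(-3 + V)
Z(W, g) = -12 (Z(W, g) = -3 - 9 = -12)
Q = 1/108 ≈ 0.0092593
x(6, -3) + Z(2, 1)*Q = sqrt(-3 - 3) - 12*1/108 = sqrt(-6) - 1/9 = I*sqrt(6) - 1/9 = -1/9 + I*sqrt(6)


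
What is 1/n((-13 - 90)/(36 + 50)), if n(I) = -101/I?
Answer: 103/8686 ≈ 0.011858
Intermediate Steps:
1/n((-13 - 90)/(36 + 50)) = 1/(-101*(36 + 50)/(-13 - 90)) = 1/(-101/((-103/86))) = 1/(-101/((-103*1/86))) = 1/(-101/(-103/86)) = 1/(-101*(-86/103)) = 1/(8686/103) = 103/8686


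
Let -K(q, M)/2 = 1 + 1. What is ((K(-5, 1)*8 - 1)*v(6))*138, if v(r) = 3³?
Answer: -122958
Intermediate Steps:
K(q, M) = -4 (K(q, M) = -2*(1 + 1) = -2*2 = -4)
v(r) = 27
((K(-5, 1)*8 - 1)*v(6))*138 = ((-4*8 - 1)*27)*138 = ((-32 - 1)*27)*138 = -33*27*138 = -891*138 = -122958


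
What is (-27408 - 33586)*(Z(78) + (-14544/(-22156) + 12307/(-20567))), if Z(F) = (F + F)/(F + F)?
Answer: -7351835669488/113920613 ≈ -64535.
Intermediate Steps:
Z(F) = 1 (Z(F) = (2*F)/((2*F)) = (2*F)*(1/(2*F)) = 1)
(-27408 - 33586)*(Z(78) + (-14544/(-22156) + 12307/(-20567))) = (-27408 - 33586)*(1 + (-14544/(-22156) + 12307/(-20567))) = -60994*(1 + (-14544*(-1/22156) + 12307*(-1/20567))) = -60994*(1 + (3636/5539 - 12307/20567)) = -60994*(1 + 6613139/113920613) = -60994*120533752/113920613 = -7351835669488/113920613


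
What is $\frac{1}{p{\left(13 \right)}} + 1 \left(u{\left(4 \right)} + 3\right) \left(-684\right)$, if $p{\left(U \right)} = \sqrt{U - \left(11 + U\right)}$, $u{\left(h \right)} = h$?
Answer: $-4788 - \frac{i \sqrt{11}}{11} \approx -4788.0 - 0.30151 i$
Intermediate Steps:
$p{\left(U \right)} = i \sqrt{11}$ ($p{\left(U \right)} = \sqrt{-11} = i \sqrt{11}$)
$\frac{1}{p{\left(13 \right)}} + 1 \left(u{\left(4 \right)} + 3\right) \left(-684\right) = \frac{1}{i \sqrt{11}} + 1 \left(4 + 3\right) \left(-684\right) = - \frac{i \sqrt{11}}{11} + 1 \cdot 7 \left(-684\right) = - \frac{i \sqrt{11}}{11} + 7 \left(-684\right) = - \frac{i \sqrt{11}}{11} - 4788 = -4788 - \frac{i \sqrt{11}}{11}$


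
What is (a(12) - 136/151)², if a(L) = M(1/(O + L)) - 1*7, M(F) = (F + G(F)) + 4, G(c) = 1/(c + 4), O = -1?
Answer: 71016387121/5586815025 ≈ 12.711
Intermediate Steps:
G(c) = 1/(4 + c)
M(F) = 4 + F + 1/(4 + F) (M(F) = (F + 1/(4 + F)) + 4 = 4 + F + 1/(4 + F))
a(L) = -3 + 1/(-1 + L) + 1/(4 + 1/(-1 + L)) (a(L) = (4 + 1/(-1 + L) + 1/(4 + 1/(-1 + L))) - 1*7 = (4 + 1/(-1 + L) + 1/(4 + 1/(-1 + L))) - 7 = -3 + 1/(-1 + L) + 1/(4 + 1/(-1 + L)))
(a(12) - 136/151)² = ((-11 - 11*12² + 23*12)/(3 - 7*12 + 4*12²) - 136/151)² = ((-11 - 11*144 + 276)/(3 - 84 + 4*144) - 136*1/151)² = ((-11 - 1584 + 276)/(3 - 84 + 576) - 136/151)² = (-1319/495 - 136/151)² = (-266489/74745)² = 71016387121/5586815025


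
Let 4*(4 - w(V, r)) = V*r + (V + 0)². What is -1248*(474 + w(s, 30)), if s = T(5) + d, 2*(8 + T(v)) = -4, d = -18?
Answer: -614016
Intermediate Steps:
T(v) = -10 (T(v) = -8 + (½)*(-4) = -8 - 2 = -10)
s = -28 (s = -10 - 18 = -28)
w(V, r) = 4 - V²/4 - V*r/4 (w(V, r) = 4 - (V*r + (V + 0)²)/4 = 4 - (V*r + V²)/4 = 4 - (V² + V*r)/4 = 4 + (-V²/4 - V*r/4) = 4 - V²/4 - V*r/4)
-1248*(474 + w(s, 30)) = -1248*(474 + (4 - ¼*(-28)² - ¼*(-28)*30)) = -1248*(474 + (4 - ¼*784 + 210)) = -1248*(474 + (4 - 196 + 210)) = -1248*(474 + 18) = -1248*492 = -614016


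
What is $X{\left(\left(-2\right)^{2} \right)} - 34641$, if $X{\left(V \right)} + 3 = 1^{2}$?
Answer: $-34643$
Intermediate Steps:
$X{\left(V \right)} = -2$ ($X{\left(V \right)} = -3 + 1^{2} = -3 + 1 = -2$)
$X{\left(\left(-2\right)^{2} \right)} - 34641 = -2 - 34641 = -34643$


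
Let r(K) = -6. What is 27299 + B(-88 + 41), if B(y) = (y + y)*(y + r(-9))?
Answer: 32281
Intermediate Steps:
B(y) = 2*y*(-6 + y) (B(y) = (y + y)*(y - 6) = (2*y)*(-6 + y) = 2*y*(-6 + y))
27299 + B(-88 + 41) = 27299 + 2*(-88 + 41)*(-6 + (-88 + 41)) = 27299 + 2*(-47)*(-6 - 47) = 27299 + 2*(-47)*(-53) = 27299 + 4982 = 32281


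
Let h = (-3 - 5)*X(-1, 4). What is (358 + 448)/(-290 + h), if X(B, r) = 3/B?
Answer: -403/133 ≈ -3.0301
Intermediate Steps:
h = 24 (h = (-3 - 5)*(3/(-1)) = -24*(-1) = -8*(-3) = 24)
(358 + 448)/(-290 + h) = (358 + 448)/(-290 + 24) = 806/(-266) = 806*(-1/266) = -403/133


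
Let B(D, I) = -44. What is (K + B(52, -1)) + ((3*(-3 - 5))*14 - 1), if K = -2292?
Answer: -2673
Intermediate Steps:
(K + B(52, -1)) + ((3*(-3 - 5))*14 - 1) = (-2292 - 44) + ((3*(-3 - 5))*14 - 1) = -2336 + ((3*(-8))*14 - 1) = -2336 + (-24*14 - 1) = -2336 + (-336 - 1) = -2336 - 337 = -2673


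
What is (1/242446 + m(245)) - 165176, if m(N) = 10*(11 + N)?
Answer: -39425598735/242446 ≈ -1.6262e+5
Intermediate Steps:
m(N) = 110 + 10*N
(1/242446 + m(245)) - 165176 = (1/242446 + (110 + 10*245)) - 165176 = (1/242446 + (110 + 2450)) - 165176 = (1/242446 + 2560) - 165176 = 620661761/242446 - 165176 = -39425598735/242446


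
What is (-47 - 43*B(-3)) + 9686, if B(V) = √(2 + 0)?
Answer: 9639 - 43*√2 ≈ 9578.2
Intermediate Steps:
B(V) = √2
(-47 - 43*B(-3)) + 9686 = (-47 - 43*√2) + 9686 = 9639 - 43*√2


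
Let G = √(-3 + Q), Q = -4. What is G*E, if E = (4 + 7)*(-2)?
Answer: -22*I*√7 ≈ -58.207*I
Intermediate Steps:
G = I*√7 (G = √(-3 - 4) = √(-7) = I*√7 ≈ 2.6458*I)
E = -22 (E = 11*(-2) = -22)
G*E = (I*√7)*(-22) = -22*I*√7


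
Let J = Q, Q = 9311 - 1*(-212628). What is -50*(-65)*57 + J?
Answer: 407189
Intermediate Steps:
Q = 221939 (Q = 9311 + 212628 = 221939)
J = 221939
-50*(-65)*57 + J = -50*(-65)*57 + 221939 = 3250*57 + 221939 = 185250 + 221939 = 407189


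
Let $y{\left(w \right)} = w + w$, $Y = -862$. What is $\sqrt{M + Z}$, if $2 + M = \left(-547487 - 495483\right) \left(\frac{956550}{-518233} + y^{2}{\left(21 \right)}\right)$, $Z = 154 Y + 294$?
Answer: $\frac{2 i \sqrt{123406252516066990101}}{518233} \approx 42872.0 i$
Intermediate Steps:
$y{\left(w \right)} = 2 w$
$Z = -132454$ ($Z = 154 \left(-862\right) + 294 = -132748 + 294 = -132454$)
$M = - \frac{952446944708606}{518233}$ ($M = -2 + \left(-547487 - 495483\right) \left(\frac{956550}{-518233} + \left(2 \cdot 21\right)^{2}\right) = -2 - 1042970 \left(956550 \left(- \frac{1}{518233}\right) + 42^{2}\right) = -2 - 1042970 \left(- \frac{956550}{518233} + 1764\right) = -2 - \frac{952446943672140}{518233} = - \frac{952446944708606}{518233} \approx -1.8379 \cdot 10^{9}$)
$\sqrt{M + Z} = \sqrt{- \frac{952446944708606}{518233} - 132454} = \sqrt{- \frac{952515586742388}{518233}} = \frac{2 i \sqrt{123406252516066990101}}{518233}$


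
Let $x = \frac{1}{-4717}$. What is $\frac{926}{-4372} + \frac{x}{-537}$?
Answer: $- \frac{1172790241}{5537201394} \approx -0.2118$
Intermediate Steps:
$x = - \frac{1}{4717} \approx -0.000212$
$\frac{926}{-4372} + \frac{x}{-537} = \frac{926}{-4372} - \frac{1}{4717 \left(-537\right)} = 926 \left(- \frac{1}{4372}\right) - - \frac{1}{2533029} = - \frac{463}{2186} + \frac{1}{2533029} = - \frac{1172790241}{5537201394}$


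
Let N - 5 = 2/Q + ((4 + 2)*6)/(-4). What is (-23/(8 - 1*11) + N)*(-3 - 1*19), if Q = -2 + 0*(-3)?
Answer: -176/3 ≈ -58.667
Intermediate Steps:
Q = -2 (Q = -2 + 0 = -2)
N = -5 (N = 5 + (2/(-2) + ((4 + 2)*6)/(-4)) = 5 + (2*(-½) + (6*6)*(-¼)) = 5 + (-1 + 36*(-¼)) = 5 + (-1 - 9) = 5 - 10 = -5)
(-23/(8 - 1*11) + N)*(-3 - 1*19) = (-23/(8 - 1*11) - 5)*(-3 - 1*19) = (-23/(8 - 11) - 5)*(-3 - 19) = (-23/(-3) - 5)*(-22) = (-23*(-⅓) - 5)*(-22) = (23/3 - 5)*(-22) = (8/3)*(-22) = -176/3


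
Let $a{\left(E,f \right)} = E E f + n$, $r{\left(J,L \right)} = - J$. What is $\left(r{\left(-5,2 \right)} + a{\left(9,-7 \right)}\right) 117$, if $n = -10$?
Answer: $-66924$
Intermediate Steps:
$a{\left(E,f \right)} = -10 + f E^{2}$ ($a{\left(E,f \right)} = E E f - 10 = E^{2} f - 10 = f E^{2} - 10 = -10 + f E^{2}$)
$\left(r{\left(-5,2 \right)} + a{\left(9,-7 \right)}\right) 117 = \left(\left(-1\right) \left(-5\right) - \left(10 + 7 \cdot 9^{2}\right)\right) 117 = \left(5 - 577\right) 117 = \left(-572\right) 117 = -66924$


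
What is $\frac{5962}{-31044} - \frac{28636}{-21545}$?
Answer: $\frac{380262347}{334421490} \approx 1.1371$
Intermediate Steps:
$\frac{5962}{-31044} - \frac{28636}{-21545} = 5962 \left(- \frac{1}{31044}\right) - - \frac{28636}{21545} = - \frac{2981}{15522} + \frac{28636}{21545} = \frac{380262347}{334421490}$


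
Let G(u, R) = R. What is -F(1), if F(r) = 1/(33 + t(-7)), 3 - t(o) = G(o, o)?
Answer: -1/43 ≈ -0.023256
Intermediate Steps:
t(o) = 3 - o
F(r) = 1/43 (F(r) = 1/(33 + (3 - 1*(-7))) = 1/(33 + (3 + 7)) = 1/(33 + 10) = 1/43)
-F(1) = -1*1/43 = -1/43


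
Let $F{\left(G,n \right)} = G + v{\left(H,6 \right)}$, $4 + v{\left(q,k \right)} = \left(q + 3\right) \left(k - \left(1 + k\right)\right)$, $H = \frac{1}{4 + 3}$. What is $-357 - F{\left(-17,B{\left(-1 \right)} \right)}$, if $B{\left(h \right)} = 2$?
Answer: $- \frac{2330}{7} \approx -332.86$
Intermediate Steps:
$H = \frac{1}{7} \approx 0.14286$
$v{\left(q,k \right)} = -7 - q$ ($v{\left(q,k \right)} = -4 + \left(q + 3\right) \left(k - \left(1 + k\right)\right) = -4 + \left(3 + q\right) \left(-1\right) = -4 - \left(3 + q\right) = -7 - q$)
$F{\left(G,n \right)} = - \frac{50}{7} + G$ ($F{\left(G,n \right)} = G - \frac{50}{7} = - \frac{50}{7} + G$)
$-357 - F{\left(-17,B{\left(-1 \right)} \right)} = -357 - \left(- \frac{50}{7} - 17\right) = -357 - - \frac{169}{7} = -357 + \frac{169}{7} = - \frac{2330}{7}$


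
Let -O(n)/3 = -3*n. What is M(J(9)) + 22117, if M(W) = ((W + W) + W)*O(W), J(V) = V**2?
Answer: 199264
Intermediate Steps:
O(n) = 9*n (O(n) = -(-9)*n = 9*n)
M(W) = 27*W**2 (M(W) = ((W + W) + W)*(9*W) = (2*W + W)*(9*W) = (3*W)*(9*W) = 27*W**2)
M(J(9)) + 22117 = 27*(9**2)**2 + 22117 = 27*81**2 + 22117 = 27*6561 + 22117 = 177147 + 22117 = 199264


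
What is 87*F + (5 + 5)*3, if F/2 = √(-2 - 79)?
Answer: 30 + 1566*I ≈ 30.0 + 1566.0*I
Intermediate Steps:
F = 18*I (F = 2*√(-2 - 79) = 2*√(-81) = 2*(9*I) = 18*I ≈ 18.0*I)
87*F + (5 + 5)*3 = 87*(18*I) + (5 + 5)*3 = 1566*I + 10*3 = 1566*I + 30 = 30 + 1566*I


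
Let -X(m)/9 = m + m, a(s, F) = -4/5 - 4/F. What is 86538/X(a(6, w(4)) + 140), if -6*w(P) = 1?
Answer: -72115/2448 ≈ -29.459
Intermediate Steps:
w(P) = -1/6 (w(P) = -1/6*1 = -1/6)
a(s, F) = -4/5 - 4/F (a(s, F) = -4*1/5 - 4/F = -4/5 - 4/F)
X(m) = -18*m (X(m) = -9*(m + m) = -18*m)
86538/X(a(6, w(4)) + 140) = 86538/((-18*((-4/5 - 4/(-1/6)) + 140))) = 86538/((-18*((-4/5 - 4*(-6)) + 140))) = 86538/((-18*((-4/5 + 24) + 140))) = 86538/((-18*(116/5 + 140))) = 86538/((-18*816/5)) = 86538/(-14688/5) = 86538*(-5/14688) = -72115/2448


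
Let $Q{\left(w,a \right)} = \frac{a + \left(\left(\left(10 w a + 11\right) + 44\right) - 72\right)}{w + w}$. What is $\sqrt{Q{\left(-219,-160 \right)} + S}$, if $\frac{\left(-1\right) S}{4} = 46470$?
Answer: $\frac{7 i \sqrt{81209434}}{146} \approx 432.06 i$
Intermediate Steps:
$S = -185880$ ($S = \left(-4\right) 46470 = -185880$)
$Q{\left(w,a \right)} = \frac{-17 + a + 10 a w}{2 w}$ ($Q{\left(w,a \right)} = \frac{a + \left(\left(\left(10 a w + 11\right) + 44\right) - 72\right)}{2 w} = \left(a + \left(\left(\left(11 + 10 a w\right) + 44\right) - 72\right)\right) \frac{1}{2 w} = \left(a + \left(\left(55 + 10 a w\right) - 72\right)\right) \frac{1}{2 w} = \left(a + \left(-17 + 10 a w\right)\right) \frac{1}{2 w} = \left(-17 + a + 10 a w\right) \frac{1}{2 w} = \frac{-17 + a + 10 a w}{2 w}$)
$\sqrt{Q{\left(-219,-160 \right)} + S} = \sqrt{\frac{-17 - 160 + 10 \left(-160\right) \left(-219\right)}{2 \left(-219\right)} - 185880} = \sqrt{\frac{1}{2} \left(- \frac{1}{219}\right) \left(-17 - 160 + 350400\right) - 185880} = \sqrt{\frac{1}{2} \left(- \frac{1}{219}\right) 350223 - 185880} = \sqrt{- \frac{116741}{146} - 185880} = \sqrt{- \frac{27255221}{146}} = \frac{7 i \sqrt{81209434}}{146}$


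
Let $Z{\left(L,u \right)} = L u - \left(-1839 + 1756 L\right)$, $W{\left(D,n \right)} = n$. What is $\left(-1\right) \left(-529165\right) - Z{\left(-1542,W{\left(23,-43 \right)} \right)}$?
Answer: $-2246732$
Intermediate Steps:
$Z{\left(L,u \right)} = 1839 - 1756 L + L u$ ($Z{\left(L,u \right)} = L u - \left(-1839 + 1756 L\right) = 1839 - 1756 L + L u$)
$\left(-1\right) \left(-529165\right) - Z{\left(-1542,W{\left(23,-43 \right)} \right)} = \left(-1\right) \left(-529165\right) - \left(1839 - -2707752 - -66306\right) = 529165 - \left(1839 + 2707752 + 66306\right) = 529165 - 2775897 = -2246732$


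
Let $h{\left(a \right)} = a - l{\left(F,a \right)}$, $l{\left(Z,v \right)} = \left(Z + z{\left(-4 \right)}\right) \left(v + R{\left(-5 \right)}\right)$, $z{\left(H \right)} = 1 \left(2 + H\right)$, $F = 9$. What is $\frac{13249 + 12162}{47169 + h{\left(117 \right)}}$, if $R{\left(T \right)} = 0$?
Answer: $\frac{25411}{46467} \approx 0.54686$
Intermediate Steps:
$z{\left(H \right)} = 2 + H$
$l{\left(Z,v \right)} = v \left(-2 + Z\right)$ ($l{\left(Z,v \right)} = \left(Z + \left(2 - 4\right)\right) \left(v + 0\right) = \left(Z - 2\right) v = \left(-2 + Z\right) v = v \left(-2 + Z\right)$)
$h{\left(a \right)} = - 6 a$ ($h{\left(a \right)} = a - a \left(-2 + 9\right) = a - a 7 = a - 7 a = - 6 a$)
$\frac{13249 + 12162}{47169 + h{\left(117 \right)}} = \frac{13249 + 12162}{47169 - 702} = \frac{25411}{47169 - 702} = \frac{25411}{46467}$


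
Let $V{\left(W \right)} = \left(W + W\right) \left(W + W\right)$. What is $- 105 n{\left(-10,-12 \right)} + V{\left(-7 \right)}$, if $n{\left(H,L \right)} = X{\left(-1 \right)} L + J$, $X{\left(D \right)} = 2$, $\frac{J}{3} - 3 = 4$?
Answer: $511$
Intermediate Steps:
$J = 21$ ($J = 9 + 3 \cdot 4 = 9 + 12 = 21$)
$n{\left(H,L \right)} = 21 + 2 L$ ($n{\left(H,L \right)} = 2 L + 21 = 21 + 2 L$)
$V{\left(W \right)} = 4 W^{2}$ ($V{\left(W \right)} = 2 W 2 W = 4 W^{2}$)
$- 105 n{\left(-10,-12 \right)} + V{\left(-7 \right)} = - 105 \left(21 + 2 \left(-12\right)\right) + 4 \left(-7\right)^{2} = - 105 \left(21 - 24\right) + 4 \cdot 49 = \left(-105\right) \left(-3\right) + 196 = 315 + 196 = 511$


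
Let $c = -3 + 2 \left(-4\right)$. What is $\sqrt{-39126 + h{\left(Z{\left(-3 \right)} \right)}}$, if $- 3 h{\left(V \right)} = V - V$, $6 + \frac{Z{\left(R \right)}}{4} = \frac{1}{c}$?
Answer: $i \sqrt{39126} \approx 197.8 i$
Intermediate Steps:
$c = -11$ ($c = -3 - 8 = -11$)
$Z{\left(R \right)} = - \frac{268}{11}$ ($Z{\left(R \right)} = -24 + \frac{4}{-11} = -24 + 4 \left(- \frac{1}{11}\right) = -24 - \frac{4}{11} = - \frac{268}{11}$)
$h{\left(V \right)} = 0$ ($h{\left(V \right)} = - \frac{V - V}{3} = \left(- \frac{1}{3}\right) 0 = 0$)
$\sqrt{-39126 + h{\left(Z{\left(-3 \right)} \right)}} = \sqrt{-39126 + 0} = \sqrt{-39126} = i \sqrt{39126}$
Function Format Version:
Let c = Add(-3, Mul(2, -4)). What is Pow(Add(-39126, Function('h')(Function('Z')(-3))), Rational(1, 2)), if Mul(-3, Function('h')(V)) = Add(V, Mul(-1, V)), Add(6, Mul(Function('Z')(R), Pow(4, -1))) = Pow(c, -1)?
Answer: Mul(I, Pow(39126, Rational(1, 2))) ≈ Mul(197.80, I)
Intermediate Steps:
c = -11 (c = Add(-3, -8) = -11)
Function('Z')(R) = Rational(-268, 11) (Function('Z')(R) = Add(-24, Mul(4, Pow(-11, -1))) = Add(-24, Mul(4, Rational(-1, 11))) = Add(-24, Rational(-4, 11)) = Rational(-268, 11))
Function('h')(V) = 0 (Function('h')(V) = Mul(Rational(-1, 3), Add(V, Mul(-1, V))) = Mul(Rational(-1, 3), 0) = 0)
Pow(Add(-39126, Function('h')(Function('Z')(-3))), Rational(1, 2)) = Pow(Add(-39126, 0), Rational(1, 2)) = Pow(-39126, Rational(1, 2)) = Mul(I, Pow(39126, Rational(1, 2)))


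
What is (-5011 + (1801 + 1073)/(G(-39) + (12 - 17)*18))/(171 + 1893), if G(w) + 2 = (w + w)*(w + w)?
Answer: -15011519/6183744 ≈ -2.4276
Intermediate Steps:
G(w) = -2 + 4*w² (G(w) = -2 + (w + w)*(w + w) = -2 + (2*w)*(2*w) = -2 + 4*w²)
(-5011 + (1801 + 1073)/(G(-39) + (12 - 17)*18))/(171 + 1893) = (-5011 + (1801 + 1073)/((-2 + 4*(-39)²) + (12 - 17)*18))/(171 + 1893) = (-5011 + 2874/((-2 + 4*1521) - 5*18))/2064 = (-5011 + 2874/((-2 + 6084) - 90))*(1/2064) = (-5011 + 2874/(6082 - 90))*(1/2064) = (-5011 + 2874/5992)*(1/2064) = (-5011 + 2874*(1/5992))*(1/2064) = (-5011 + 1437/2996)*(1/2064) = -15011519/2996*1/2064 = -15011519/6183744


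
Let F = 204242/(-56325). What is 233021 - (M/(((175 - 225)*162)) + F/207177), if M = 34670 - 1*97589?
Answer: 1208483726473761/5186330900 ≈ 2.3301e+5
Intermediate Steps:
F = -204242/56325 (F = 204242*(-1/56325) = -204242/56325 ≈ -3.6261)
M = -62919 (M = 34670 - 97589 = -62919)
233021 - (M/(((175 - 225)*162)) + F/207177) = 233021 - (-62919*1/(162*(175 - 225)) - 204242/56325/207177) = 233021 - (-62919/((-50*162)) - 204242/56325*1/207177) = 233021 - (-62919/(-8100) - 204242/11669244525) = 233021 - (-62919*(-1/8100) - 204242/11669244525) = 233021 - (6991/900 - 204242/11669244525) = 233021 - 1*40286175139/5186330900 = 233021 - 40286175139/5186330900 = 1208483726473761/5186330900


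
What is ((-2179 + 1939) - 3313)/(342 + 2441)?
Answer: -323/253 ≈ -1.2767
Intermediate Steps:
((-2179 + 1939) - 3313)/(342 + 2441) = (-240 - 3313)/2783 = -3553*1/2783 = -323/253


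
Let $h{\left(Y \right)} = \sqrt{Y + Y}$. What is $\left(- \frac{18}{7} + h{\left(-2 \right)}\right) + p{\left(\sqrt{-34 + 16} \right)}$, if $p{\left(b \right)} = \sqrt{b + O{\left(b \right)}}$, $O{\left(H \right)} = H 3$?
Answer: $- \frac{18}{7} + 2 i + 2 \sqrt[4]{2} \sqrt{3} \sqrt{i} \approx 0.34152 + 4.9129 i$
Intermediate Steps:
$O{\left(H \right)} = 3 H$
$h{\left(Y \right)} = \sqrt{2} \sqrt{Y}$ ($h{\left(Y \right)} = \sqrt{2 Y} = \sqrt{2} \sqrt{Y}$)
$p{\left(b \right)} = 2 \sqrt{b}$ ($p{\left(b \right)} = \sqrt{b + 3 b} = \sqrt{4 b} = 2 \sqrt{b}$)
$\left(- \frac{18}{7} + h{\left(-2 \right)}\right) + p{\left(\sqrt{-34 + 16} \right)} = \left(- \frac{18}{7} + \sqrt{2} \sqrt{-2}\right) + 2 \sqrt{\sqrt{-34 + 16}} = \left(\left(-18\right) \frac{1}{7} + \sqrt{2} i \sqrt{2}\right) + 2 \sqrt{\sqrt{-18}} = \left(- \frac{18}{7} + 2 i\right) + 2 \sqrt{3 i \sqrt{2}} = \left(- \frac{18}{7} + 2 i\right) + 2 \sqrt[4]{2} \sqrt{3} \sqrt{i} = - \frac{18}{7} + 2 i + 2 \sqrt[4]{2} \sqrt{3} \sqrt{i}$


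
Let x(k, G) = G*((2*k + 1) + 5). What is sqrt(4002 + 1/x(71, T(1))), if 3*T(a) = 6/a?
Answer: sqrt(87659882)/148 ≈ 63.261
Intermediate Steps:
T(a) = 2/a (T(a) = (6/a)/3 = 2/a)
x(k, G) = G*(6 + 2*k) (x(k, G) = G*((1 + 2*k) + 5) = G*(6 + 2*k))
sqrt(4002 + 1/x(71, T(1))) = sqrt(4002 + 1/(2*(2/1)*(3 + 71))) = sqrt(4002 + 1/(2*(2*1)*74)) = sqrt(4002 + 1/(2*2*74)) = sqrt(4002 + 1/296) = sqrt(1184593/296) = sqrt(87659882)/148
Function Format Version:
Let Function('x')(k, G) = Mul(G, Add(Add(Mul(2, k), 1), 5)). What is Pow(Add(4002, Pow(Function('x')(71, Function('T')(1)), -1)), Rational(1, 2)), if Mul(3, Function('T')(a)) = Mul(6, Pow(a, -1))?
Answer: Mul(Rational(1, 148), Pow(87659882, Rational(1, 2))) ≈ 63.261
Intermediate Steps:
Function('T')(a) = Mul(2, Pow(a, -1)) (Function('T')(a) = Mul(Rational(1, 3), Mul(6, Pow(a, -1))) = Mul(2, Pow(a, -1)))
Function('x')(k, G) = Mul(G, Add(6, Mul(2, k))) (Function('x')(k, G) = Mul(G, Add(Add(1, Mul(2, k)), 5)) = Mul(G, Add(6, Mul(2, k))))
Pow(Add(4002, Pow(Function('x')(71, Function('T')(1)), -1)), Rational(1, 2)) = Pow(Add(4002, Pow(Mul(2, Mul(2, Pow(1, -1)), Add(3, 71)), -1)), Rational(1, 2)) = Pow(Add(4002, Pow(Mul(2, Mul(2, 1), 74), -1)), Rational(1, 2)) = Pow(Add(4002, Pow(Mul(2, 2, 74), -1)), Rational(1, 2)) = Pow(Add(4002, Pow(296, -1)), Rational(1, 2)) = Pow(Add(4002, Rational(1, 296)), Rational(1, 2)) = Pow(Rational(1184593, 296), Rational(1, 2)) = Mul(Rational(1, 148), Pow(87659882, Rational(1, 2)))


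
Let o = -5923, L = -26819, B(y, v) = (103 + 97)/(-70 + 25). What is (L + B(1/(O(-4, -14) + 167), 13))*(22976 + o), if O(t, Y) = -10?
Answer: -4116781783/9 ≈ -4.5742e+8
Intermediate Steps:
B(y, v) = -40/9 (B(y, v) = 200/(-45) = 200*(-1/45) = -40/9)
(L + B(1/(O(-4, -14) + 167), 13))*(22976 + o) = (-26819 - 40/9)*(22976 - 5923) = -241411/9*17053 = -4116781783/9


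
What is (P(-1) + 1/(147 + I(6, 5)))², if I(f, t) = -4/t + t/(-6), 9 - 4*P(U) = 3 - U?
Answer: 480705625/304293136 ≈ 1.5797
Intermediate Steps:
P(U) = 3/2 + U/4 (P(U) = 9/4 - (3 - U)/4 = 9/4 + (-¾ + U/4) = 3/2 + U/4)
I(f, t) = -4/t - t/6 (I(f, t) = -4/t + t*(-⅙) = -4/t - t/6)
(P(-1) + 1/(147 + I(6, 5)))² = ((3/2 + (¼)*(-1)) + 1/(147 + (-4/5 - ⅙*5)))² = ((3/2 - ¼) + 1/(147 + (-4*⅕ - ⅚)))² = (5/4 + 1/(147 + (-⅘ - ⅚)))² = (5/4 + 1/(147 - 49/30))² = (5/4 + 1/(4361/30))² = (5/4 + 30/4361)² = (21925/17444)² = 480705625/304293136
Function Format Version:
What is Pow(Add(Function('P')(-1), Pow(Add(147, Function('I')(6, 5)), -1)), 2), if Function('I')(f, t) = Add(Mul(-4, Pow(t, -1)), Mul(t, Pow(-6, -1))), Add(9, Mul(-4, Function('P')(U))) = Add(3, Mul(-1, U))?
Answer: Rational(480705625, 304293136) ≈ 1.5797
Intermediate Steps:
Function('P')(U) = Add(Rational(3, 2), Mul(Rational(1, 4), U)) (Function('P')(U) = Add(Rational(9, 4), Mul(Rational(-1, 4), Add(3, Mul(-1, U)))) = Add(Rational(9, 4), Add(Rational(-3, 4), Mul(Rational(1, 4), U))) = Add(Rational(3, 2), Mul(Rational(1, 4), U)))
Function('I')(f, t) = Add(Mul(-4, Pow(t, -1)), Mul(Rational(-1, 6), t)) (Function('I')(f, t) = Add(Mul(-4, Pow(t, -1)), Mul(t, Rational(-1, 6))) = Add(Mul(-4, Pow(t, -1)), Mul(Rational(-1, 6), t)))
Pow(Add(Function('P')(-1), Pow(Add(147, Function('I')(6, 5)), -1)), 2) = Pow(Add(Add(Rational(3, 2), Mul(Rational(1, 4), -1)), Pow(Add(147, Add(Mul(-4, Pow(5, -1)), Mul(Rational(-1, 6), 5))), -1)), 2) = Pow(Add(Add(Rational(3, 2), Rational(-1, 4)), Pow(Add(147, Add(Mul(-4, Rational(1, 5)), Rational(-5, 6))), -1)), 2) = Pow(Add(Rational(5, 4), Pow(Add(147, Add(Rational(-4, 5), Rational(-5, 6))), -1)), 2) = Pow(Add(Rational(5, 4), Pow(Add(147, Rational(-49, 30)), -1)), 2) = Pow(Add(Rational(5, 4), Pow(Rational(4361, 30), -1)), 2) = Pow(Add(Rational(5, 4), Rational(30, 4361)), 2) = Pow(Rational(21925, 17444), 2) = Rational(480705625, 304293136)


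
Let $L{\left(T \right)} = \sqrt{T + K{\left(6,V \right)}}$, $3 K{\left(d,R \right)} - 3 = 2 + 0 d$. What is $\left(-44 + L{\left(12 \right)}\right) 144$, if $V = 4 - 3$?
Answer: $-6336 + 48 \sqrt{123} \approx -5803.7$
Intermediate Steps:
$V = 1$ ($V = 4 - 3 = 1$)
$K{\left(d,R \right)} = \frac{5}{3}$ ($K{\left(d,R \right)} = 1 + \frac{2 + 0 d}{3} = 1 + \frac{2 + 0}{3} = 1 + \frac{1}{3} \cdot 2 = 1 + \frac{2}{3} = \frac{5}{3}$)
$L{\left(T \right)} = \sqrt{\frac{5}{3} + T}$ ($L{\left(T \right)} = \sqrt{T + \frac{5}{3}} = \sqrt{\frac{5}{3} + T}$)
$\left(-44 + L{\left(12 \right)}\right) 144 = \left(-44 + \frac{\sqrt{15 + 9 \cdot 12}}{3}\right) 144 = \left(-44 + \frac{\sqrt{15 + 108}}{3}\right) 144 = \left(-44 + \frac{\sqrt{123}}{3}\right) 144 = -6336 + 48 \sqrt{123}$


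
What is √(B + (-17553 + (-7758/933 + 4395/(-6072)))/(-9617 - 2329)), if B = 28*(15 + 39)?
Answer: √44203363132912353321/170899476 ≈ 38.903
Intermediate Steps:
B = 1512 (B = 28*54 = 1512)
√(B + (-17553 + (-7758/933 + 4395/(-6072)))/(-9617 - 2329)) = √(1512 + (-17553 + (-7758/933 + 4395/(-6072)))/(-9617 - 2329)) = √(1512 + (-17553 + (-7758*1/933 + 4395*(-1/6072)))/(-11946)) = √(1512 + (-17553 + (-2586/311 - 1465/2024))*(-1/11946)) = √(1512 + (-17553 - 5689679/629464)*(-1/11946)) = √(1512 - 11054671271/629464*(-1/11946)) = √(1512 + 11054671271/7519576944) = √(11380655010599/7519576944) = √44203363132912353321/170899476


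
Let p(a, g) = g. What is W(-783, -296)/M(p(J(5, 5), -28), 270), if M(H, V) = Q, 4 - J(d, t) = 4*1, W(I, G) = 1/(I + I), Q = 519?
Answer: -1/812754 ≈ -1.2304e-6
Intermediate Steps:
W(I, G) = 1/(2*I)
J(d, t) = 0 (J(d, t) = 4 - 4 = 0)
M(H, V) = 519
W(-783, -296)/M(p(J(5, 5), -28), 270) = ((1/2)/(-783))/519 = ((1/2)*(-1/783))*(1/519) = -1/1566*1/519 = -1/812754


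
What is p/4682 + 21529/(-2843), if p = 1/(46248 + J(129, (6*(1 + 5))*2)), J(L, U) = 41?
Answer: -4665874631999/616149453614 ≈ -7.5726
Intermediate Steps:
p = 1/46289 (p = 1/(46248 + 41) = 1/46289 ≈ 2.1603e-5)
p/4682 + 21529/(-2843) = (1/46289)/4682 + 21529/(-2843) = (1/46289)*(1/4682) + 21529*(-1/2843) = 1/216725098 - 21529/2843 = -4665874631999/616149453614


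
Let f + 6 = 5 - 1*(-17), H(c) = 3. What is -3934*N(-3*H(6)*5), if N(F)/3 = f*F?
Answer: 8497440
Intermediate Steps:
f = 16 (f = -6 + (5 - 1*(-17)) = -6 + (5 + 17) = -6 + 22 = 16)
N(F) = 48*F (N(F) = 3*(16*F) = 48*F)
-3934*N(-3*H(6)*5) = -188832*-3*3*5 = -188832*(-9*5) = -188832*(-45) = -3934*(-2160) = 8497440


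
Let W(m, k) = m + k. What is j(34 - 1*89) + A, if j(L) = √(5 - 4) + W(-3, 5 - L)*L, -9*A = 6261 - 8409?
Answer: -8686/3 ≈ -2895.3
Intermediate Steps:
A = 716/3 (A = -(6261 - 8409)/9 = -⅑*(-2148) = 716/3 ≈ 238.67)
W(m, k) = k + m
j(L) = 1 + L*(2 - L) (j(L) = √(5 - 4) + ((5 - L) - 3)*L = √1 + (2 - L)*L = 1 + L*(2 - L))
j(34 - 1*89) + A = (1 - (34 - 1*89)*(-2 + (34 - 1*89))) + 716/3 = (1 - (34 - 89)*(-2 + (34 - 89))) + 716/3 = (1 - 1*(-55)*(-2 - 55)) + 716/3 = (1 - 1*(-55)*(-57)) + 716/3 = (1 - 3135) + 716/3 = -3134 + 716/3 = -8686/3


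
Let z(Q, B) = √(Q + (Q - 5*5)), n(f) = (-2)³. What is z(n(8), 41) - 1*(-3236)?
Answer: 3236 + I*√41 ≈ 3236.0 + 6.4031*I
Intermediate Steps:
n(f) = -8
z(Q, B) = √(-25 + 2*Q) (z(Q, B) = √(Q + (Q - 25)) = √(Q + (-25 + Q)) = √(-25 + 2*Q))
z(n(8), 41) - 1*(-3236) = √(-25 + 2*(-8)) - 1*(-3236) = √(-25 - 16) + 3236 = √(-41) + 3236 = I*√41 + 3236 = 3236 + I*√41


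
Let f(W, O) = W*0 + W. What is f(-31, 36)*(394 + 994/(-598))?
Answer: -3636579/299 ≈ -12162.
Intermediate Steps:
f(W, O) = W (f(W, O) = 0 + W = W)
f(-31, 36)*(394 + 994/(-598)) = -31*(394 + 994/(-598)) = -31*(394 + 994*(-1/598)) = -31*(394 - 497/299) = -31*117309/299 = -3636579/299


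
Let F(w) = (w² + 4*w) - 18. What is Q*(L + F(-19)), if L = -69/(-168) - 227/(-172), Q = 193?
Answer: 124890879/2408 ≈ 51865.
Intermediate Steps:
F(w) = -18 + w² + 4*w
L = 4167/2408 (L = -69*(-1/168) - 227*(-1/172) = 23/56 + 227/172 = 4167/2408 ≈ 1.7305)
Q*(L + F(-19)) = 193*(4167/2408 + (-18 + (-19)² + 4*(-19))) = 193*(4167/2408 + (-18 + 361 - 76)) = 193*(4167/2408 + 267) = 193*(647103/2408) = 124890879/2408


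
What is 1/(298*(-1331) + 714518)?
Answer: 1/317880 ≈ 3.1458e-6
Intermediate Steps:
1/(298*(-1331) + 714518) = 1/(-396638 + 714518) = 1/317880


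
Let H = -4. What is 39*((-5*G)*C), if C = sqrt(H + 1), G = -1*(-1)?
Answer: -195*I*sqrt(3) ≈ -337.75*I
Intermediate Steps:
G = 1
C = I*sqrt(3) (C = sqrt(-4 + 1) = sqrt(-3) = I*sqrt(3) ≈ 1.732*I)
39*((-5*G)*C) = 39*((-5*1)*(I*sqrt(3))) = 39*(-5*I*sqrt(3)) = -195*I*sqrt(3)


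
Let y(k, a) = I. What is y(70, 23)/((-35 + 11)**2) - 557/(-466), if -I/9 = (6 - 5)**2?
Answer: 17591/14912 ≈ 1.1797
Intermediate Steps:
I = -9 (I = -9*(6 - 5)**2 = -9*1**2 = -9*1 = -9)
y(k, a) = -9
y(70, 23)/((-35 + 11)**2) - 557/(-466) = -9/(-35 + 11)**2 - 557/(-466) = -9/((-24)**2) - 557*(-1/466) = -9/576 + 557/466 = -9*1/576 + 557/466 = -1/64 + 557/466 = 17591/14912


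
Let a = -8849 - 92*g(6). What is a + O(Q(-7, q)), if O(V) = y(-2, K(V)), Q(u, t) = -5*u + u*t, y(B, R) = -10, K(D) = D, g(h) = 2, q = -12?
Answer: -9043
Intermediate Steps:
Q(u, t) = -5*u + t*u
O(V) = -10
a = -9033 (a = -8849 - 92*2 = -8849 - 1*184 = -8849 - 184 = -9033)
a + O(Q(-7, q)) = -9033 - 10 = -9043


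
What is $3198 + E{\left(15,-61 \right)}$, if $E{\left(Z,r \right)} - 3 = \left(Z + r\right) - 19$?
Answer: $3136$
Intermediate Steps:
$E{\left(Z,r \right)} = -16 + Z + r$ ($E{\left(Z,r \right)} = 3 - \left(19 - Z - r\right) = 3 + \left(-19 + Z + r\right) = -16 + Z + r$)
$3198 + E{\left(15,-61 \right)} = 3198 - 62 = 3136$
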